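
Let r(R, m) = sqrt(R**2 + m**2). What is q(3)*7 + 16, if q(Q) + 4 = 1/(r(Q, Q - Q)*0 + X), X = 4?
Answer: -41/4 ≈ -10.250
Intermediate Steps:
q(Q) = -15/4 (q(Q) = -4 + 1/(sqrt(Q**2 + (Q - Q)**2)*0 + 4) = -4 + 1/(sqrt(Q**2 + 0**2)*0 + 4) = -4 + 1/(sqrt(Q**2 + 0)*0 + 4) = -4 + 1/(sqrt(Q**2)*0 + 4) = -4 + 1/(0 + 4) = -4 + 1/4 = -15/4)
q(3)*7 + 16 = -15/4*7 + 16 = -105/4 + 16 = -41/4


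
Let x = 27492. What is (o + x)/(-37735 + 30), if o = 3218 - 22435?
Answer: -1655/7541 ≈ -0.21947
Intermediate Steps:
o = -19217
(o + x)/(-37735 + 30) = (-19217 + 27492)/(-37735 + 30) = 8275/(-37705) = 8275*(-1/37705) = -1655/7541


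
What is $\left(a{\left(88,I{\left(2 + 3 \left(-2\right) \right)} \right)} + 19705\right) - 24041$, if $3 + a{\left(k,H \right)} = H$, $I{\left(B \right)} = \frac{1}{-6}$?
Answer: $- \frac{26035}{6} \approx -4339.2$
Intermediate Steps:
$I{\left(B \right)} = - \frac{1}{6}$
$a{\left(k,H \right)} = -3 + H$
$\left(a{\left(88,I{\left(2 + 3 \left(-2\right) \right)} \right)} + 19705\right) - 24041 = \left(\left(-3 - \frac{1}{6}\right) + 19705\right) - 24041 = \left(- \frac{19}{6} + 19705\right) - 24041 = \frac{118211}{6} - 24041 = - \frac{26035}{6}$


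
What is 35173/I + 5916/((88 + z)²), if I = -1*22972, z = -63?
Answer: 113919227/14357500 ≈ 7.9345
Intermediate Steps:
I = -22972
35173/I + 5916/((88 + z)²) = 35173/(-22972) + 5916/((88 - 63)²) = 35173*(-1/22972) + 5916/(25²) = -35173/22972 + 5916/625 = 113919227/14357500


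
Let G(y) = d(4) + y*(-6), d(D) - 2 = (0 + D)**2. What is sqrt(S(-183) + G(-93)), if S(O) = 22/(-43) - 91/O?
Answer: sqrt(35665699539)/7869 ≈ 24.000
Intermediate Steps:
d(D) = 2 + D**2 (d(D) = 2 + (0 + D)**2 = 2 + D**2)
S(O) = -22/43 - 91/O (S(O) = 22*(-1/43) - 91/O = -22/43 - 91/O)
G(y) = 18 - 6*y (G(y) = (2 + 4**2) + y*(-6) = (2 + 16) - 6*y = 18 - 6*y)
sqrt(S(-183) + G(-93)) = sqrt((-22/43 - 91/(-183)) + (18 - 6*(-93))) = sqrt((-22/43 - 91*(-1/183)) + (18 + 558)) = sqrt((-22/43 + 91/183) + 576) = sqrt(-113/7869 + 576) = sqrt(4532431/7869) = sqrt(35665699539)/7869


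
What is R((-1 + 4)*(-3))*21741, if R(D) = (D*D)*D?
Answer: -15849189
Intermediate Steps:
R(D) = D³ (R(D) = D²*D = D³)
R((-1 + 4)*(-3))*21741 = ((-1 + 4)*(-3))³*21741 = (3*(-3))³*21741 = (-9)³*21741 = -729*21741 = -15849189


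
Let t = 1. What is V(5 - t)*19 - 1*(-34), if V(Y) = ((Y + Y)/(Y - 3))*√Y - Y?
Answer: 262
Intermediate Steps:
V(Y) = -Y + 2*Y^(3/2)/(-3 + Y) (V(Y) = ((2*Y)/(-3 + Y))*√Y - Y = (2*Y/(-3 + Y))*√Y - Y = 2*Y^(3/2)/(-3 + Y) - Y = -Y + 2*Y^(3/2)/(-3 + Y))
V(5 - t)*19 - 1*(-34) = ((-(5 - 1*1)² + 2*(5 - 1*1)^(3/2) + 3*(5 - 1*1))/(-3 + (5 - 1*1)))*19 - 1*(-34) = ((-(5 - 1)² + 2*(5 - 1)^(3/2) + 3*(5 - 1))/(-3 + (5 - 1)))*19 + 34 = ((-1*4² + 2*4^(3/2) + 3*4)/(-3 + 4))*19 + 34 = ((-1*16 + 2*8 + 12)/1)*19 + 34 = (1*(-16 + 16 + 12))*19 + 34 = (1*12)*19 + 34 = 12*19 + 34 = 228 + 34 = 262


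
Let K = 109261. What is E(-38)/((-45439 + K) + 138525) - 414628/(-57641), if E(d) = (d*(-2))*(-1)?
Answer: 83894351200/11663483427 ≈ 7.1929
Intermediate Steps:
E(d) = 2*d (E(d) = -2*d*(-1) = 2*d)
E(-38)/((-45439 + K) + 138525) - 414628/(-57641) = (2*(-38))/((-45439 + 109261) + 138525) - 414628/(-57641) = -76/(63822 + 138525) - 414628*(-1/57641) = -76/202347 + 414628/57641 = 83894351200/11663483427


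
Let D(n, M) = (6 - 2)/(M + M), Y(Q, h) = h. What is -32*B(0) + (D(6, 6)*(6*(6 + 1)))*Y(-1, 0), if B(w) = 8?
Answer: -256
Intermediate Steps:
D(n, M) = 2/M (D(n, M) = 4/((2*M)) = 4*(1/(2*M)) = 2/M)
-32*B(0) + (D(6, 6)*(6*(6 + 1)))*Y(-1, 0) = -32*8 + ((2/6)*(6*(6 + 1)))*0 = -256 + ((2*(⅙))*(6*7))*0 = -256 + ((⅓)*42)*0 = -256 + 14*0 = -256 + 0 = -256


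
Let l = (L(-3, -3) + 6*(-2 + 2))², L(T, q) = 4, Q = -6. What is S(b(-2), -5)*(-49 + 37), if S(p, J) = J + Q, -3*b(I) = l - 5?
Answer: 132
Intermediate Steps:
l = 16 (l = (4 + 6*(-2 + 2))² = (4 + 6*0)² = (4 + 0)² = 4² = 16)
b(I) = -11/3 (b(I) = -(16 - 5)/3 = -⅓*11 = -11/3)
S(p, J) = -6 + J (S(p, J) = J - 6 = -6 + J)
S(b(-2), -5)*(-49 + 37) = (-6 - 5)*(-49 + 37) = -11*(-12) = 132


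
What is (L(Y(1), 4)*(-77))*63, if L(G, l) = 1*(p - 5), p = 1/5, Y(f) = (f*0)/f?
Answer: 116424/5 ≈ 23285.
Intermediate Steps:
Y(f) = 0 (Y(f) = 0/f = 0)
p = ⅕ ≈ 0.20000
L(G, l) = -24/5 (L(G, l) = 1*(⅕ - 5) = 1*(-24/5) = -24/5)
(L(Y(1), 4)*(-77))*63 = -24/5*(-77)*63 = (1848/5)*63 = 116424/5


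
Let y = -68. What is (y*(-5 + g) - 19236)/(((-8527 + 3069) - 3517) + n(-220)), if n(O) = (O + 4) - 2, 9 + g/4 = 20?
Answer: 21888/9193 ≈ 2.3809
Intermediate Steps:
g = 44 (g = -36 + 4*20 = -36 + 80 = 44)
n(O) = 2 + O (n(O) = (4 + O) - 2 = 2 + O)
(y*(-5 + g) - 19236)/(((-8527 + 3069) - 3517) + n(-220)) = (-68*(-5 + 44) - 19236)/(((-8527 + 3069) - 3517) + (2 - 220)) = (-68*39 - 19236)/((-5458 - 3517) - 218) = (-2652 - 19236)/(-8975 - 218) = -21888/(-9193) = -21888*(-1/9193) = 21888/9193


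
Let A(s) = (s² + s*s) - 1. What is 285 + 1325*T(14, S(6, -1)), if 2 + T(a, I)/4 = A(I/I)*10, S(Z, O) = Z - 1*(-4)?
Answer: 42685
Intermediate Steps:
A(s) = -1 + 2*s² (A(s) = (s² + s²) - 1 = 2*s² - 1 = -1 + 2*s²)
S(Z, O) = 4 + Z (S(Z, O) = Z + 4 = 4 + Z)
T(a, I) = 32 (T(a, I) = -8 + 4*((-1 + 2*(I/I)²)*10) = -8 + 4*((-1 + 2*1²)*10) = -8 + 4*((-1 + 2*1)*10) = -8 + 4*((-1 + 2)*10) = -8 + 4*(1*10) = -8 + 4*10 = -8 + 40 = 32)
285 + 1325*T(14, S(6, -1)) = 285 + 1325*32 = 285 + 42400 = 42685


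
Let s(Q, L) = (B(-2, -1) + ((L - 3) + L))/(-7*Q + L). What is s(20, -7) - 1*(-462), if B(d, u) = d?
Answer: 67933/147 ≈ 462.13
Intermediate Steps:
s(Q, L) = (-5 + 2*L)/(L - 7*Q) (s(Q, L) = (-2 + ((L - 3) + L))/(-7*Q + L) = (-2 + ((-3 + L) + L))/(L - 7*Q) = (-2 + (-3 + 2*L))/(L - 7*Q) = (-5 + 2*L)/(L - 7*Q))
s(20, -7) - 1*(-462) = (-5 + 2*(-7))/(-7 - 7*20) - 1*(-462) = (-5 - 14)/(-7 - 140) + 462 = -19/(-147) + 462 = -1/147*(-19) + 462 = 19/147 + 462 = 67933/147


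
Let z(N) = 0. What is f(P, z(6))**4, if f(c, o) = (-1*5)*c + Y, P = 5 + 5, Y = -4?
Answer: 8503056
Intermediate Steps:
P = 10
f(c, o) = -4 - 5*c (f(c, o) = (-1*5)*c - 4 = -5*c - 4 = -4 - 5*c)
f(P, z(6))**4 = (-4 - 5*10)**4 = (-4 - 50)**4 = (-54)**4 = 8503056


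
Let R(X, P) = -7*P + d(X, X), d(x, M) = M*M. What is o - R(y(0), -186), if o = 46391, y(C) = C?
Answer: 45089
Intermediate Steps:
d(x, M) = M²
R(X, P) = X² - 7*P (R(X, P) = -7*P + X² = X² - 7*P)
o - R(y(0), -186) = 46391 - (0² - 7*(-186)) = 46391 - (0 + 1302) = 46391 - 1*1302 = 46391 - 1302 = 45089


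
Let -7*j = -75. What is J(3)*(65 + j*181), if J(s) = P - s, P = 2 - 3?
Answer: -56120/7 ≈ -8017.1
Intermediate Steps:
j = 75/7 (j = -⅐*(-75) = 75/7 ≈ 10.714)
P = -1
J(s) = -1 - s
J(3)*(65 + j*181) = (-1 - 1*3)*(65 + (75/7)*181) = (-1 - 3)*(65 + 13575/7) = -4*14030/7 = -56120/7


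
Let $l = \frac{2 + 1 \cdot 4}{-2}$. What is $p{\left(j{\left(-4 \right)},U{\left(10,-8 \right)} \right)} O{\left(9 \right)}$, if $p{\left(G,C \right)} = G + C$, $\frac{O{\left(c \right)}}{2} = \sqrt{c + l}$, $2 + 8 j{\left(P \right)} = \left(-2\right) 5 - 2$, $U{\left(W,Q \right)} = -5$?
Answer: $- \frac{27 \sqrt{6}}{2} \approx -33.068$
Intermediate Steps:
$j{\left(P \right)} = - \frac{7}{4}$ ($j{\left(P \right)} = - \frac{1}{4} + \frac{\left(-2\right) 5 - 2}{8} = - \frac{1}{4} + \frac{-10 - 2}{8} = - \frac{1}{4} + \frac{1}{8} \left(-12\right) = - \frac{1}{4} - \frac{3}{2} = - \frac{7}{4}$)
$l = -3$ ($l = \left(2 + 4\right) \left(- \frac{1}{2}\right) = 6 \left(- \frac{1}{2}\right) = -3$)
$O{\left(c \right)} = 2 \sqrt{-3 + c}$ ($O{\left(c \right)} = 2 \sqrt{c - 3} = 2 \sqrt{-3 + c}$)
$p{\left(G,C \right)} = C + G$
$p{\left(j{\left(-4 \right)},U{\left(10,-8 \right)} \right)} O{\left(9 \right)} = \left(-5 - \frac{7}{4}\right) 2 \sqrt{-3 + 9} = - \frac{27 \cdot 2 \sqrt{6}}{4} = - \frac{27 \sqrt{6}}{2}$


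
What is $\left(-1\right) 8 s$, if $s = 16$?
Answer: $-128$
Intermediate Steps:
$\left(-1\right) 8 s = \left(-1\right) 8 \cdot 16 = \left(-8\right) 16 = -128$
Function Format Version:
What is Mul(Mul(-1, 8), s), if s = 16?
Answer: -128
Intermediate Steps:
Mul(Mul(-1, 8), s) = Mul(Mul(-1, 8), 16) = Mul(-8, 16) = -128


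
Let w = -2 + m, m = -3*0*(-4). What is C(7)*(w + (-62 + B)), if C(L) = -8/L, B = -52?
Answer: 928/7 ≈ 132.57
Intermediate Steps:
m = 0 (m = 0*(-4) = 0)
w = -2 (w = -2 + 0 = -2)
C(7)*(w + (-62 + B)) = (-8/7)*(-2 + (-62 - 52)) = (-8*⅐)*(-2 - 114) = -8/7*(-116) = 928/7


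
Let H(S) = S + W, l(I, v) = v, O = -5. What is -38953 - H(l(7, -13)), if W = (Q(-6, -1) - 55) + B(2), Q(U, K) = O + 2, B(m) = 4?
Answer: -38886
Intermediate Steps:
Q(U, K) = -3 (Q(U, K) = -5 + 2 = -3)
W = -54 (W = (-3 - 55) + 4 = -58 + 4 = -54)
H(S) = -54 + S (H(S) = S - 54 = -54 + S)
-38953 - H(l(7, -13)) = -38953 - (-54 - 13) = -38953 - 1*(-67) = -38953 + 67 = -38886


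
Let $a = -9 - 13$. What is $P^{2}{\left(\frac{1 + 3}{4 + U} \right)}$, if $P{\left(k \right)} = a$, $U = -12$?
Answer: $484$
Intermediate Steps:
$a = -22$ ($a = -9 - 13 = -22$)
$P{\left(k \right)} = -22$
$P^{2}{\left(\frac{1 + 3}{4 + U} \right)} = \left(-22\right)^{2} = 484$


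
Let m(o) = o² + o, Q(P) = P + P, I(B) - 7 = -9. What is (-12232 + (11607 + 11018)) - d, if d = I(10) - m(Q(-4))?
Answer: 10451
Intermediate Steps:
I(B) = -2 (I(B) = 7 - 9 = -2)
Q(P) = 2*P
m(o) = o + o²
d = -58 (d = -2 - 2*(-4)*(1 + 2*(-4)) = -2 - (-8)*(1 - 8) = -2 - (-8)*(-7) = -2 - 1*56 = -2 - 56 = -58)
(-12232 + (11607 + 11018)) - d = (-12232 + (11607 + 11018)) - 1*(-58) = (-12232 + 22625) + 58 = 10393 + 58 = 10451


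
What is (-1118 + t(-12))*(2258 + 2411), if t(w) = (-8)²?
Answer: -4921126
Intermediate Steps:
t(w) = 64
(-1118 + t(-12))*(2258 + 2411) = (-1118 + 64)*(2258 + 2411) = -1054*4669 = -4921126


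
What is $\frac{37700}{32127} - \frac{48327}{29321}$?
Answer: $- \frac{447199829}{941995767} \approx -0.47474$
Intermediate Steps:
$\frac{37700}{32127} - \frac{48327}{29321} = - \frac{447199829}{941995767}$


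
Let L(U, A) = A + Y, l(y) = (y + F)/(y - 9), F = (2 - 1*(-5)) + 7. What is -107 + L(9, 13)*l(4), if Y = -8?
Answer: -125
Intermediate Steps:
F = 14 (F = (2 + 5) + 7 = 7 + 7 = 14)
l(y) = (14 + y)/(-9 + y) (l(y) = (y + 14)/(y - 9) = (14 + y)/(-9 + y))
L(U, A) = -8 + A (L(U, A) = A - 8 = -8 + A)
-107 + L(9, 13)*l(4) = -107 + (-8 + 13)*((14 + 4)/(-9 + 4)) = -107 + 5*(18/(-5)) = -107 + 5*(-⅕*18) = -107 + 5*(-18/5) = -107 - 18 = -125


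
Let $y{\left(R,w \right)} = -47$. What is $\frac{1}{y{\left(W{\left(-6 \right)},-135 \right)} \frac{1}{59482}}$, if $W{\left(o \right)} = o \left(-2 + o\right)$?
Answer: $- \frac{59482}{47} \approx -1265.6$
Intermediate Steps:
$\frac{1}{y{\left(W{\left(-6 \right)},-135 \right)} \frac{1}{59482}} = \frac{1}{\left(-47\right) \frac{1}{59482}} = \frac{1}{- \frac{47}{59482}} = - \frac{59482}{47}$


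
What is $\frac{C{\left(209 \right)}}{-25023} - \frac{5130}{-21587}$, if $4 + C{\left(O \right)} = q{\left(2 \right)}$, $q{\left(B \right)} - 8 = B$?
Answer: $\frac{42746156}{180057167} \approx 0.2374$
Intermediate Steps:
$q{\left(B \right)} = 8 + B$
$C{\left(O \right)} = 6$ ($C{\left(O \right)} = -4 + \left(8 + 2\right) = -4 + 10 = 6$)
$\frac{C{\left(209 \right)}}{-25023} - \frac{5130}{-21587} = \frac{6}{-25023} - \frac{5130}{-21587} = 6 \left(- \frac{1}{25023}\right) - - \frac{5130}{21587} = - \frac{2}{8341} + \frac{5130}{21587} = \frac{42746156}{180057167}$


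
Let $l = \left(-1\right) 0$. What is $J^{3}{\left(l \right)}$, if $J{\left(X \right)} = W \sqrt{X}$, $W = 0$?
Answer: $0$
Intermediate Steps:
$l = 0$
$J{\left(X \right)} = 0$ ($J{\left(X \right)} = 0 \sqrt{X} = 0$)
$J^{3}{\left(l \right)} = 0^{3} = 0$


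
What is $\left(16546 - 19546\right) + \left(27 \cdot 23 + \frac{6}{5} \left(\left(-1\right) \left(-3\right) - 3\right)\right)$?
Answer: $-2379$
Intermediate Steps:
$\left(16546 - 19546\right) + \left(27 \cdot 23 + \frac{6}{5} \left(\left(-1\right) \left(-3\right) - 3\right)\right) = -3000 + \left(621 + 6 \cdot \frac{1}{5} \left(3 + \left(-3 + 0\right)\right)\right) = -3000 + \left(621 + \frac{6 \left(3 - 3\right)}{5}\right) = -3000 + \left(621 + \frac{6}{5} \cdot 0\right) = -3000 + \left(621 + 0\right) = -3000 + 621 = -2379$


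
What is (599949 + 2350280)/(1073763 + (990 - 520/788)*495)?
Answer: 581195113/308006811 ≈ 1.8870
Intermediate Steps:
(599949 + 2350280)/(1073763 + (990 - 520/788)*495) = 2950229/(1073763 + (990 - 520*1/788)*495) = 2950229/(1073763 + (990 - 130/197)*495) = 2950229/(1073763 + (194900/197)*495) = 2950229/(1073763 + 96475500/197) = 2950229/(308006811/197) = 2950229*(197/308006811) = 581195113/308006811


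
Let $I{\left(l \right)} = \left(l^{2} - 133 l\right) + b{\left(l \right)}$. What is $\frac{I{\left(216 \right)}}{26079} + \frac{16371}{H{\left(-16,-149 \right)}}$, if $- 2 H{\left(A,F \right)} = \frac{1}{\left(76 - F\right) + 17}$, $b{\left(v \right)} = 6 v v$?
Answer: $- \frac{68879442564}{8693} \approx -7.9236 \cdot 10^{6}$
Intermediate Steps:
$b{\left(v \right)} = 6 v^{2}$
$H{\left(A,F \right)} = - \frac{1}{2 \left(93 - F\right)}$ ($H{\left(A,F \right)} = - \frac{1}{2 \left(\left(76 - F\right) + 17\right)} = - \frac{1}{2 \left(93 - F\right)}$)
$I{\left(l \right)} = - 133 l + 7 l^{2}$ ($I{\left(l \right)} = \left(l^{2} - 133 l\right) + 6 l^{2} = - 133 l + 7 l^{2}$)
$\frac{I{\left(216 \right)}}{26079} + \frac{16371}{H{\left(-16,-149 \right)}} = \frac{7 \cdot 216 \left(-19 + 216\right)}{26079} + \frac{16371}{\frac{1}{2} \frac{1}{-93 - 149}} = 7 \cdot 216 \cdot 197 \cdot \frac{1}{26079} + \frac{16371}{\frac{1}{2} \frac{1}{-242}} = 297864 \cdot \frac{1}{26079} + \frac{16371}{\frac{1}{2} \left(- \frac{1}{242}\right)} = \frac{99288}{8693} + \frac{16371}{- \frac{1}{484}} = \frac{99288}{8693} + 16371 \left(-484\right) = \frac{99288}{8693} - 7923564 = - \frac{68879442564}{8693}$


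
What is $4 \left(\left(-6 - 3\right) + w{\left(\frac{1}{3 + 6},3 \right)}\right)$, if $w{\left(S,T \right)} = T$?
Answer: $-24$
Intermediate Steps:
$4 \left(\left(-6 - 3\right) + w{\left(\frac{1}{3 + 6},3 \right)}\right) = 4 \left(\left(-6 - 3\right) + 3\right) = 4 \left(-9 + 3\right) = 4 \left(-6\right) = -24$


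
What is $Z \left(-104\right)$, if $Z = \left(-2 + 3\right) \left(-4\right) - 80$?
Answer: $8736$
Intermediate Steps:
$Z = -84$ ($Z = 1 \left(-4\right) - 80 = -4 - 80 = -84$)
$Z \left(-104\right) = \left(-84\right) \left(-104\right) = 8736$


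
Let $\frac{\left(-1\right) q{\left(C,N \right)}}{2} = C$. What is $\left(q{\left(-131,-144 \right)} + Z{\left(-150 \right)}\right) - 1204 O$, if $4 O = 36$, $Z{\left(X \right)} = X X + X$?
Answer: $11776$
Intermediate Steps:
$Z{\left(X \right)} = X + X^{2}$ ($Z{\left(X \right)} = X^{2} + X = X + X^{2}$)
$O = 9$ ($O = \frac{1}{4} \cdot 36 = 9$)
$q{\left(C,N \right)} = - 2 C$
$\left(q{\left(-131,-144 \right)} + Z{\left(-150 \right)}\right) - 1204 O = \left(\left(-2\right) \left(-131\right) - 150 \left(1 - 150\right)\right) - 10836 = \left(262 - -22350\right) - 10836 = \left(262 + 22350\right) - 10836 = 22612 - 10836 = 11776$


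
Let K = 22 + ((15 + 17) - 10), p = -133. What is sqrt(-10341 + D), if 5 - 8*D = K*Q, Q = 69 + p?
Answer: I*sqrt(159814)/4 ≈ 99.942*I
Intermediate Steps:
K = 44 (K = 22 + (32 - 10) = 22 + 22 = 44)
Q = -64 (Q = 69 - 133 = -64)
D = 2821/8 (D = 5/8 - 11*(-64)/2 = 5/8 - 1/8*(-2816) = 5/8 + 352 = 2821/8 ≈ 352.63)
sqrt(-10341 + D) = sqrt(-10341 + 2821/8) = sqrt(-79907/8) = I*sqrt(159814)/4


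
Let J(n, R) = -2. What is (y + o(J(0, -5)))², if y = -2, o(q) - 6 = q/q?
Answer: 25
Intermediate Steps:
o(q) = 7 (o(q) = 6 + q/q = 6 + 1 = 7)
(y + o(J(0, -5)))² = (-2 + 7)² = 5² = 25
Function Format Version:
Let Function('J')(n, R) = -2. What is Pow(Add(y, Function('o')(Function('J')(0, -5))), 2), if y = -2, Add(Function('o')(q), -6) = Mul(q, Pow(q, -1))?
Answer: 25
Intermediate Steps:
Function('o')(q) = 7 (Function('o')(q) = Add(6, Mul(q, Pow(q, -1))) = Add(6, 1) = 7)
Pow(Add(y, Function('o')(Function('J')(0, -5))), 2) = Pow(Add(-2, 7), 2) = Pow(5, 2) = 25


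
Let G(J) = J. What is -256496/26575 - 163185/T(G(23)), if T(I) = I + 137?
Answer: -875536147/850400 ≈ -1029.6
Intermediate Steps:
T(I) = 137 + I
-256496/26575 - 163185/T(G(23)) = -256496/26575 - 163185/(137 + 23) = -256496*1/26575 - 163185/160 = -256496/26575 - 163185*1/160 = -256496/26575 - 32637/32 = -875536147/850400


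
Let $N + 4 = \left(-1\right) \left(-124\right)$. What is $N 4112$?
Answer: $493440$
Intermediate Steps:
$N = 120$ ($N = -4 - -124 = -4 + 124 = 120$)
$N 4112 = 120 \cdot 4112 = 493440$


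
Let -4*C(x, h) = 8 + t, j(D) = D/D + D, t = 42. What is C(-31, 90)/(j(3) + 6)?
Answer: -5/4 ≈ -1.2500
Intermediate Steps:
j(D) = 1 + D
C(x, h) = -25/2 (C(x, h) = -(8 + 42)/4 = -¼*50 = -25/2)
C(-31, 90)/(j(3) + 6) = -25/(2*((1 + 3) + 6)) = -25/(2*(4 + 6)) = -25/2/10 = -25/2*⅒ = -5/4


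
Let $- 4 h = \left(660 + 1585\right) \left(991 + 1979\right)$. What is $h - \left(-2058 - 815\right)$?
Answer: $- \frac{3328079}{2} \approx -1.664 \cdot 10^{6}$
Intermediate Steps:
$h = - \frac{3333825}{2}$ ($h = - \frac{\left(660 + 1585\right) \left(991 + 1979\right)}{4} = - \frac{2245 \cdot 2970}{4} = \left(- \frac{1}{4}\right) 6667650 = - \frac{3333825}{2} \approx -1.6669 \cdot 10^{6}$)
$h - \left(-2058 - 815\right) = - \frac{3333825}{2} - \left(-2058 - 815\right) = - \frac{3333825}{2} - -2873 = - \frac{3333825}{2} + 2873 = - \frac{3328079}{2}$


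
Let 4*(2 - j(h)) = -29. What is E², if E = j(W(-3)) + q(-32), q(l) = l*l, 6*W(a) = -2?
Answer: 17081689/16 ≈ 1.0676e+6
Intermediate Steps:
W(a) = -⅓ (W(a) = (⅙)*(-2) = -⅓)
q(l) = l²
j(h) = 37/4 (j(h) = 2 - ¼*(-29) = 2 + 29/4 = 37/4)
E = 4133/4 (E = 37/4 + (-32)² = 37/4 + 1024 = 4133/4 ≈ 1033.3)
E² = (4133/4)² = 17081689/16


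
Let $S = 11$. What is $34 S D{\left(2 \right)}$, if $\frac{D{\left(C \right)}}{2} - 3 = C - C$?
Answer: $2244$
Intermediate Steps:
$D{\left(C \right)} = 6$ ($D{\left(C \right)} = 6 + 2 \left(C - C\right) = 6 + 2 \cdot 0 = 6 + 0 = 6$)
$34 S D{\left(2 \right)} = 34 \cdot 11 \cdot 6 = 374 \cdot 6 = 2244$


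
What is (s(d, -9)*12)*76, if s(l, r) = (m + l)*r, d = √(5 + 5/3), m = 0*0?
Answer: -5472*√15 ≈ -21193.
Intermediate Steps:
m = 0
d = 2*√15/3 (d = √(5 + 5*(⅓)) = √(5 + 5/3) = √(20/3) = 2*√15/3 ≈ 2.5820)
s(l, r) = l*r (s(l, r) = (0 + l)*r = l*r)
(s(d, -9)*12)*76 = (((2*√15/3)*(-9))*12)*76 = (-6*√15*12)*76 = -72*√15*76 = -5472*√15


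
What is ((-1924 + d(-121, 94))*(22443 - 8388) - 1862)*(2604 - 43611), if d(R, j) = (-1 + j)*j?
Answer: -3929501023896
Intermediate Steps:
d(R, j) = j*(-1 + j)
((-1924 + d(-121, 94))*(22443 - 8388) - 1862)*(2604 - 43611) = ((-1924 + 94*(-1 + 94))*(22443 - 8388) - 1862)*(2604 - 43611) = ((-1924 + 94*93)*14055 - 1862)*(-41007) = ((-1924 + 8742)*14055 - 1862)*(-41007) = (6818*14055 - 1862)*(-41007) = (95826990 - 1862)*(-41007) = 95825128*(-41007) = -3929501023896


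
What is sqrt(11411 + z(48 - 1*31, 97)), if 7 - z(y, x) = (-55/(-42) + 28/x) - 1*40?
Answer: sqrt(190147354194)/4074 ≈ 107.03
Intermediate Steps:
z(y, x) = 1919/42 - 28/x (z(y, x) = 7 - ((-55/(-42) + 28/x) - 1*40) = 7 - ((-55*(-1/42) + 28/x) - 40) = 7 - ((55/42 + 28/x) - 40) = 7 - (-1625/42 + 28/x) = 7 + (1625/42 - 28/x) = 1919/42 - 28/x)
sqrt(11411 + z(48 - 1*31, 97)) = sqrt(11411 + (1919/42 - 28/97)) = sqrt(11411 + 184967/4074) = sqrt(46673381/4074) = sqrt(190147354194)/4074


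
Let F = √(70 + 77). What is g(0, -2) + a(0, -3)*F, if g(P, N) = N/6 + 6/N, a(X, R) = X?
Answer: -10/3 ≈ -3.3333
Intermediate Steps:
F = 7*√3 (F = √147 = 7*√3 ≈ 12.124)
g(P, N) = 6/N + N/6 (g(P, N) = N*(⅙) + 6/N = N/6 + 6/N = 6/N + N/6)
g(0, -2) + a(0, -3)*F = (6/(-2) + (⅙)*(-2)) + 0*(7*√3) = (6*(-½) - ⅓) + 0 = (-3 - ⅓) + 0 = -10/3 + 0 = -10/3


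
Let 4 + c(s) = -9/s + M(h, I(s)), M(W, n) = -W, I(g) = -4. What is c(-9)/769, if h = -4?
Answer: 1/769 ≈ 0.0013004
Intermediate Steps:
c(s) = -9/s (c(s) = -4 + (-9/s - 1*(-4)) = -4 + (-9/s + 4) = -4 + (4 - 9/s) = -9/s)
c(-9)/769 = -9/(-9)/769 = -9*(-1/9)*(1/769) = 1*(1/769) = 1/769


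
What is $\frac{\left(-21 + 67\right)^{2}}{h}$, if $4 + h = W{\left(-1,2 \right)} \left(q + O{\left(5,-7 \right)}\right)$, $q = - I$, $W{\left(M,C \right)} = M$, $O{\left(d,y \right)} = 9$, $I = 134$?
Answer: $\frac{2116}{121} \approx 17.488$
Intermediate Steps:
$q = -134$ ($q = \left(-1\right) 134 = -134$)
$h = 121$ ($h = -4 - \left(-134 + 9\right) = -4 - -125 = -4 + 125 = 121$)
$\frac{\left(-21 + 67\right)^{2}}{h} = \frac{\left(-21 + 67\right)^{2}}{121} = 46^{2} \cdot \frac{1}{121} = 2116 \cdot \frac{1}{121} = \frac{2116}{121}$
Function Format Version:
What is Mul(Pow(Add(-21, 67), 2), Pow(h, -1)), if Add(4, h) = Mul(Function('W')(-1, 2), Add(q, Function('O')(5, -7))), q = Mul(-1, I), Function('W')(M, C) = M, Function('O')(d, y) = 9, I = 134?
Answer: Rational(2116, 121) ≈ 17.488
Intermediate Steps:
q = -134 (q = Mul(-1, 134) = -134)
h = 121 (h = Add(-4, Mul(-1, Add(-134, 9))) = Add(-4, Mul(-1, -125)) = Add(-4, 125) = 121)
Mul(Pow(Add(-21, 67), 2), Pow(h, -1)) = Mul(Pow(Add(-21, 67), 2), Pow(121, -1)) = Mul(Pow(46, 2), Rational(1, 121)) = Mul(2116, Rational(1, 121)) = Rational(2116, 121)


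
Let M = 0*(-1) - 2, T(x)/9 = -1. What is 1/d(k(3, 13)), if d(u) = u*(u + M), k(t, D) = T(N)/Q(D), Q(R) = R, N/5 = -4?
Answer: 169/315 ≈ 0.53651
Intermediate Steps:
N = -20 (N = 5*(-4) = -20)
T(x) = -9 (T(x) = 9*(-1) = -9)
M = -2 (M = 0 - 2 = -2)
k(t, D) = -9/D
d(u) = u*(-2 + u) (d(u) = u*(u - 2) = u*(-2 + u))
1/d(k(3, 13)) = 1/((-9/13)*(-2 - 9/13)) = 1/((-9*1/13)*(-2 - 9*1/13)) = 1/(-9*(-2 - 9/13)/13) = 1/(-9/13*(-35/13)) = 1/(315/169) = 169/315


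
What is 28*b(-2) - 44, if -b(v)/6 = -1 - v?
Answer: -212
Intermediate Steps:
b(v) = 6 + 6*v (b(v) = -6*(-1 - v) = 6 + 6*v)
28*b(-2) - 44 = 28*(6 + 6*(-2)) - 44 = 28*(6 - 12) - 44 = 28*(-6) - 44 = -168 - 44 = -212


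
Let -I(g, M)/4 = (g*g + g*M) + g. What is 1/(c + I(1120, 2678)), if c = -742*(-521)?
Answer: -1/16632938 ≈ -6.0122e-8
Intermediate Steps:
c = 386582
I(g, M) = -4*g - 4*g**2 - 4*M*g (I(g, M) = -4*((g*g + g*M) + g) = -4*((g**2 + M*g) + g) = -4*(g + g**2 + M*g) = -4*g - 4*g**2 - 4*M*g)
1/(c + I(1120, 2678)) = 1/(386582 - 4*1120*(1 + 2678 + 1120)) = 1/(386582 - 4*1120*3799) = 1/(386582 - 17019520) = 1/(-16632938) = -1/16632938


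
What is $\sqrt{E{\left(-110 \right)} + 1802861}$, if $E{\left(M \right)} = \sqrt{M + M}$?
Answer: $\sqrt{1802861 + 2 i \sqrt{55}} \approx 1342.7 + 0.005 i$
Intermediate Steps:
$E{\left(M \right)} = \sqrt{2} \sqrt{M}$ ($E{\left(M \right)} = \sqrt{2 M} = \sqrt{2} \sqrt{M}$)
$\sqrt{E{\left(-110 \right)} + 1802861} = \sqrt{\sqrt{2} \sqrt{-110} + 1802861} = \sqrt{\sqrt{2} i \sqrt{110} + 1802861} = \sqrt{2 i \sqrt{55} + 1802861} = \sqrt{1802861 + 2 i \sqrt{55}}$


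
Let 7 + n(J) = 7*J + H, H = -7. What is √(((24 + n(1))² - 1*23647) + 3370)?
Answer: 2*I*√4997 ≈ 141.38*I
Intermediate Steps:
n(J) = -14 + 7*J (n(J) = -7 + (7*J - 7) = -7 + (-7 + 7*J) = -14 + 7*J)
√(((24 + n(1))² - 1*23647) + 3370) = √(((24 + (-14 + 7*1))² - 1*23647) + 3370) = √(((24 + (-14 + 7))² - 23647) + 3370) = √(((24 - 7)² - 23647) + 3370) = √((17² - 23647) + 3370) = √((289 - 23647) + 3370) = √(-23358 + 3370) = √(-19988) = 2*I*√4997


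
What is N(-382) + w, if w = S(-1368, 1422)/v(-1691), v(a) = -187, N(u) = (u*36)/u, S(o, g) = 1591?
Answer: 5141/187 ≈ 27.492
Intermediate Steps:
N(u) = 36 (N(u) = (36*u)/u = 36)
w = -1591/187 (w = 1591/(-187) = 1591*(-1/187) = -1591/187 ≈ -8.5080)
N(-382) + w = 36 - 1591/187 = 5141/187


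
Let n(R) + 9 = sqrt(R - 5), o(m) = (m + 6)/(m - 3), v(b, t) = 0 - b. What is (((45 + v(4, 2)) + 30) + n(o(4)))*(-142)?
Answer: -8804 - 142*sqrt(5) ≈ -9121.5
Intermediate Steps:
v(b, t) = -b
o(m) = (6 + m)/(-3 + m)
n(R) = -9 + sqrt(-5 + R) (n(R) = -9 + sqrt(R - 5) = -9 + sqrt(-5 + R))
(((45 + v(4, 2)) + 30) + n(o(4)))*(-142) = (((45 - 1*4) + 30) + (-9 + sqrt(-5 + (6 + 4)/(-3 + 4))))*(-142) = (((45 - 4) + 30) + (-9 + sqrt(-5 + 10/1)))*(-142) = ((41 + 30) + (-9 + sqrt(-5 + 1*10)))*(-142) = (71 + (-9 + sqrt(-5 + 10)))*(-142) = (71 + (-9 + sqrt(5)))*(-142) = (62 + sqrt(5))*(-142) = -8804 - 142*sqrt(5)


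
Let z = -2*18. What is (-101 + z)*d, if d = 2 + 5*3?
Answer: -2329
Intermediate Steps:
z = -36
d = 17 (d = 2 + 15 = 17)
(-101 + z)*d = (-101 - 36)*17 = -137*17 = -2329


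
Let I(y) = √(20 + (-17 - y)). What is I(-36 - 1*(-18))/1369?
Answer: √21/1369 ≈ 0.0033474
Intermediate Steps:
I(y) = √(3 - y)
I(-36 - 1*(-18))/1369 = √(3 - (-36 - 1*(-18)))/1369 = √(3 - (-36 + 18))*(1/1369) = √(3 - 1*(-18))*(1/1369) = √(3 + 18)*(1/1369) = √21*(1/1369) = √21/1369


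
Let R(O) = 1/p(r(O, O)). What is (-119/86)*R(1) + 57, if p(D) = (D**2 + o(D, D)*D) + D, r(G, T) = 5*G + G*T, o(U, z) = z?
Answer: 382237/6708 ≈ 56.982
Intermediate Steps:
p(D) = D + 2*D**2 (p(D) = (D**2 + D*D) + D = (D**2 + D**2) + D = 2*D**2 + D = D + 2*D**2)
R(O) = 1/(O*(1 + 2*O*(5 + O))*(5 + O)) (R(O) = 1/((O*(5 + O))*(1 + 2*(O*(5 + O)))) = 1/((O*(5 + O))*(1 + 2*O*(5 + O))) = 1/(O*(1 + 2*O*(5 + O))*(5 + O)))
(-119/86)*R(1) + 57 = (-119/86)*(1/(1*(1 + 2*1*(5 + 1))*(5 + 1))) + 57 = (-119*1/86)*(1/((1 + 2*1*6)*6)) + 57 = -119/(86*(1 + 12)*6) + 57 = -119/(86*13*6) + 57 = -119/86*1/78 + 57 = -119/6708 + 57 = 382237/6708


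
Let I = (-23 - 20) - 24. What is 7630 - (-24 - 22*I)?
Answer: 6180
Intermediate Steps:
I = -67 (I = -43 - 24 = -67)
7630 - (-24 - 22*I) = 7630 - (-24 - 22*(-67)) = 7630 - (-24 + 1474) = 7630 - 1*1450 = 7630 - 1450 = 6180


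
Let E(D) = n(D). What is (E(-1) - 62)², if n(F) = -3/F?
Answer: 3481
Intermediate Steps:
E(D) = -3/D
(E(-1) - 62)² = (-3/(-1) - 62)² = (-3*(-1) - 62)² = (3 - 62)² = (-59)² = 3481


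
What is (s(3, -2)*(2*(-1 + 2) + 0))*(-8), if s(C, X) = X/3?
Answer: 32/3 ≈ 10.667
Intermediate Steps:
s(C, X) = X/3 (s(C, X) = X*(⅓) = X/3)
(s(3, -2)*(2*(-1 + 2) + 0))*(-8) = (((⅓)*(-2))*(2*(-1 + 2) + 0))*(-8) = -2*(2*1 + 0)/3*(-8) = -2*(2 + 0)/3*(-8) = -⅔*2*(-8) = -4/3*(-8) = 32/3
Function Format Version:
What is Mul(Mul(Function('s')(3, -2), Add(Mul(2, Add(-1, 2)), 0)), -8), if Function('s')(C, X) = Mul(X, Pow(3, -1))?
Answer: Rational(32, 3) ≈ 10.667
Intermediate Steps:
Function('s')(C, X) = Mul(Rational(1, 3), X) (Function('s')(C, X) = Mul(X, Rational(1, 3)) = Mul(Rational(1, 3), X))
Mul(Mul(Function('s')(3, -2), Add(Mul(2, Add(-1, 2)), 0)), -8) = Mul(Mul(Mul(Rational(1, 3), -2), Add(Mul(2, Add(-1, 2)), 0)), -8) = Mul(Mul(Rational(-2, 3), Add(Mul(2, 1), 0)), -8) = Mul(Mul(Rational(-2, 3), Add(2, 0)), -8) = Mul(Mul(Rational(-2, 3), 2), -8) = Mul(Rational(-4, 3), -8) = Rational(32, 3)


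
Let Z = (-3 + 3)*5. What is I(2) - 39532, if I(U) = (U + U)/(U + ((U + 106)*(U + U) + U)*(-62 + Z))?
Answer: -531823998/13453 ≈ -39532.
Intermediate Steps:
Z = 0 (Z = 0*5 = 0)
I(U) = 2*U/(-61*U - 124*U*(106 + U)) (I(U) = (U + U)/(U + ((U + 106)*(U + U) + U)*(-62 + 0)) = (2*U)/(U + ((106 + U)*(2*U) + U)*(-62)) = (2*U)/(U + (2*U*(106 + U) + U)*(-62)) = (2*U)/(U + (U + 2*U*(106 + U))*(-62)) = (2*U)/(U + (-62*U - 124*U*(106 + U))) = (2*U)/(-61*U - 124*U*(106 + U)) = 2*U/(-61*U - 124*U*(106 + U)))
I(2) - 39532 = -2/(13205 + 124*2) - 39532 = -2/(13205 + 248) - 39532 = -2/13453 - 39532 = -531823998/13453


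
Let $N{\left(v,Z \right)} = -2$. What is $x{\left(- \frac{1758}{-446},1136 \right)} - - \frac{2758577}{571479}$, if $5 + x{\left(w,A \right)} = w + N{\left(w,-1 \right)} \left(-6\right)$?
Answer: $\frac{2009571431}{127439817} \approx 15.769$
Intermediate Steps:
$x{\left(w,A \right)} = 7 + w$ ($x{\left(w,A \right)} = -5 + \left(w - -12\right) = -5 + \left(w + 12\right) = -5 + \left(12 + w\right) = 7 + w$)
$x{\left(- \frac{1758}{-446},1136 \right)} - - \frac{2758577}{571479} = \left(7 - \frac{1758}{-446}\right) - - \frac{2758577}{571479} = \left(7 - - \frac{879}{223}\right) - \left(-2758577\right) \frac{1}{571479} = \left(7 + \frac{879}{223}\right) - - \frac{2758577}{571479} = \frac{2440}{223} + \frac{2758577}{571479} = \frac{2009571431}{127439817}$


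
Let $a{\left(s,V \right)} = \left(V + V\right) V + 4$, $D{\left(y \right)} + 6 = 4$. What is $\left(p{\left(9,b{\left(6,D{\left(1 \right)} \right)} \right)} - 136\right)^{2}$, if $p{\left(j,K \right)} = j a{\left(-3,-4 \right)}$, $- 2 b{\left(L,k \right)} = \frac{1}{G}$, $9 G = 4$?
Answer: $35344$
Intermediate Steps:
$G = \frac{4}{9}$ ($G = \frac{1}{9} \cdot 4 = \frac{4}{9} \approx 0.44444$)
$D{\left(y \right)} = -2$ ($D{\left(y \right)} = -6 + 4 = -2$)
$b{\left(L,k \right)} = - \frac{9}{8}$ ($b{\left(L,k \right)} = - \frac{1}{2 \cdot \frac{4}{9}} = \left(- \frac{1}{2}\right) \frac{9}{4} = - \frac{9}{8}$)
$a{\left(s,V \right)} = 4 + 2 V^{2}$ ($a{\left(s,V \right)} = 2 V V + 4 = 2 V^{2} + 4 = 4 + 2 V^{2}$)
$p{\left(j,K \right)} = 36 j$ ($p{\left(j,K \right)} = j \left(4 + 2 \left(-4\right)^{2}\right) = j \left(4 + 2 \cdot 16\right) = j \left(4 + 32\right) = j 36 = 36 j$)
$\left(p{\left(9,b{\left(6,D{\left(1 \right)} \right)} \right)} - 136\right)^{2} = \left(36 \cdot 9 - 136\right)^{2} = \left(324 - 136\right)^{2} = 188^{2} = 35344$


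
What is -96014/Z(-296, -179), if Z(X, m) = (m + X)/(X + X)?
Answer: -56840288/475 ≈ -1.1966e+5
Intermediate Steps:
Z(X, m) = (X + m)/(2*X) (Z(X, m) = (X + m)/((2*X)) = (X + m)*(1/(2*X)) = (X + m)/(2*X))
-96014/Z(-296, -179) = -96014*(-592/(-296 - 179)) = -96014/((½)*(-1/296)*(-475)) = -96014/475/592 = -96014*592/475 = -56840288/475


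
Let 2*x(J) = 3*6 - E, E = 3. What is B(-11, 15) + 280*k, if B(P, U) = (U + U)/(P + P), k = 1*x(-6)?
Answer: 23085/11 ≈ 2098.6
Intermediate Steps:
x(J) = 15/2 (x(J) = (3*6 - 1*3)/2 = (18 - 3)/2 = (1/2)*15 = 15/2)
k = 15/2 (k = 1*(15/2) = 15/2 ≈ 7.5000)
B(P, U) = U/P (B(P, U) = (2*U)/((2*P)) = (2*U)*(1/(2*P)) = U/P)
B(-11, 15) + 280*k = 15/(-11) + 280*(15/2) = 15*(-1/11) + 2100 = -15/11 + 2100 = 23085/11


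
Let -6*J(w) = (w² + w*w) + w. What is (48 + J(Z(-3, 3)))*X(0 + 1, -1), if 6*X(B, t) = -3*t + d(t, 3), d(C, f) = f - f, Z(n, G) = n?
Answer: 91/4 ≈ 22.750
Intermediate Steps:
d(C, f) = 0
J(w) = -w²/3 - w/6 (J(w) = -((w² + w*w) + w)/6 = -((w² + w²) + w)/6 = -(2*w² + w)/6 = -(w + 2*w²)/6 = -w²/3 - w/6)
X(B, t) = -t/2 (X(B, t) = (-3*t + 0)/6 = (-3*t)/6 = -t/2)
(48 + J(Z(-3, 3)))*X(0 + 1, -1) = (48 - ⅙*(-3)*(1 + 2*(-3)))*(-½*(-1)) = (48 - ⅙*(-3)*(1 - 6))*(½) = (48 - ⅙*(-3)*(-5))*(½) = (48 - 5/2)*(½) = (91/2)*(½) = 91/4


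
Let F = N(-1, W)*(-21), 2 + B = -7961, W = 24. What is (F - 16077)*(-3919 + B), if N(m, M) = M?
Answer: 197015442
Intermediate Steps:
B = -7963 (B = -2 - 7961 = -7963)
F = -504 (F = 24*(-21) = -504)
(F - 16077)*(-3919 + B) = (-504 - 16077)*(-3919 - 7963) = -16581*(-11882) = 197015442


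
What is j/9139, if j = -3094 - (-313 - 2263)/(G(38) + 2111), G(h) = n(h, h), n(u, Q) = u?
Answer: -949490/2805673 ≈ -0.33842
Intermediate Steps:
G(h) = h
j = -949490/307 (j = -3094 - (-313 - 2263)/(38 + 2111) = -3094 - (-2576)/2149 = -3094 - 1*(-368/307) = -3094 + 368/307 = -949490/307 ≈ -3092.8)
j/9139 = -949490/307/9139 = -949490/307*1/9139 = -949490/2805673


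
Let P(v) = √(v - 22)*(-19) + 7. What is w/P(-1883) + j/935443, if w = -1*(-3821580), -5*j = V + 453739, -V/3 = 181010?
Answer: 62590934670157/1608386662555 + 36305010*I*√1905/343877 ≈ 38.915 + 4608.0*I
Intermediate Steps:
V = -543030 (V = -3*181010 = -543030)
j = 89291/5 (j = -(-543030 + 453739)/5 = -⅕*(-89291) = 89291/5 ≈ 17858.)
P(v) = 7 - 19*√(-22 + v) (P(v) = √(-22 + v)*(-19) + 7 = -19*√(-22 + v) + 7 = 7 - 19*√(-22 + v))
w = 3821580
w/P(-1883) + j/935443 = 3821580/(7 - 19*√(-22 - 1883)) + (89291/5)/935443 = 3821580/(7 - 19*I*√1905) + (89291/5)*(1/935443) = 3821580/(7 - 19*I*√1905) + 89291/4677215 = 89291/4677215 + 3821580/(7 - 19*I*√1905)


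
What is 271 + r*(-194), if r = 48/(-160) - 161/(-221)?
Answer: 207596/1105 ≈ 187.87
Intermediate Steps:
r = 947/2210 (r = 48*(-1/160) - 161*(-1/221) = -3/10 + 161/221 = 947/2210 ≈ 0.42851)
271 + r*(-194) = 271 + (947/2210)*(-194) = 271 - 91859/1105 = 207596/1105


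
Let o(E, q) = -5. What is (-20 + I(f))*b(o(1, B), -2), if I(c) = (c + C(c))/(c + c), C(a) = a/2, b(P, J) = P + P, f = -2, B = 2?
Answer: 385/2 ≈ 192.50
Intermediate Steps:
b(P, J) = 2*P
C(a) = a/2 (C(a) = a*(1/2) = a/2)
I(c) = 3/4 (I(c) = (c + c/2)/(c + c) = (3*c/2)/((2*c)) = (3*c/2)*(1/(2*c)) = 3/4)
(-20 + I(f))*b(o(1, B), -2) = (-20 + 3/4)*(2*(-5)) = -77/4*(-10) = 385/2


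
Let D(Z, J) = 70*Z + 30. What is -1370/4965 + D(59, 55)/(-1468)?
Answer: -1133278/364431 ≈ -3.1097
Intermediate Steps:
D(Z, J) = 30 + 70*Z
-1370/4965 + D(59, 55)/(-1468) = -1370/4965 + (30 + 70*59)/(-1468) = -1370*1/4965 + (30 + 4130)*(-1/1468) = -274/993 + 4160*(-1/1468) = -274/993 - 1040/367 = -1133278/364431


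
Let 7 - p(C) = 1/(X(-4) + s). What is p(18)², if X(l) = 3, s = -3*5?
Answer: 7225/144 ≈ 50.174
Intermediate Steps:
s = -15
p(C) = 85/12 (p(C) = 7 - 1/(3 - 15) = 7 - 1/(-12) = 7 - 1*(-1/12) = 7 + 1/12 = 85/12)
p(18)² = (85/12)² = 7225/144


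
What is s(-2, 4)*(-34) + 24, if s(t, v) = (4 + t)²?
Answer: -112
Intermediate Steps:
s(-2, 4)*(-34) + 24 = (4 - 2)²*(-34) + 24 = 2²*(-34) + 24 = 4*(-34) + 24 = -136 + 24 = -112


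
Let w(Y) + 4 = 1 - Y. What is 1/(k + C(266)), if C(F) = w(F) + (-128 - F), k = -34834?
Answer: -1/35497 ≈ -2.8171e-5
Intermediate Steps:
w(Y) = -3 - Y (w(Y) = -4 + (1 - Y) = -3 - Y)
C(F) = -131 - 2*F (C(F) = (-3 - F) + (-128 - F) = -131 - 2*F)
1/(k + C(266)) = 1/(-34834 + (-131 - 2*266)) = 1/(-34834 + (-131 - 532)) = 1/(-34834 - 663) = 1/(-35497) = -1/35497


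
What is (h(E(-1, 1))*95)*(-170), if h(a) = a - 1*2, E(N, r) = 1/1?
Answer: 16150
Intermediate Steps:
E(N, r) = 1
h(a) = -2 + a (h(a) = a - 2 = -2 + a)
(h(E(-1, 1))*95)*(-170) = ((-2 + 1)*95)*(-170) = -1*95*(-170) = -95*(-170) = 16150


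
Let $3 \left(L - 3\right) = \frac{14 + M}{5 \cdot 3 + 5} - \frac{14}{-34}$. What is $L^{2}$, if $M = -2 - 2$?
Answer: $\frac{113569}{10404} \approx 10.916$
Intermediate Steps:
$M = -4$ ($M = -2 - 2 = -4$)
$L = \frac{337}{102}$ ($L = 3 + \frac{\frac{14 - 4}{5 \cdot 3 + 5} - \frac{14}{-34}}{3} = 3 + \frac{\frac{10}{15 + 5} - - \frac{7}{17}}{3} = 3 + \frac{\frac{10}{20} + \frac{7}{17}}{3} = 3 + \frac{10 \cdot \frac{1}{20} + \frac{7}{17}}{3} = 3 + \frac{\frac{1}{2} + \frac{7}{17}}{3} = 3 + \frac{1}{3} \cdot \frac{31}{34} = 3 + \frac{31}{102} = \frac{337}{102} \approx 3.3039$)
$L^{2} = \left(\frac{337}{102}\right)^{2} = \frac{113569}{10404}$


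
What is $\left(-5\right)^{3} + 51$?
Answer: $-74$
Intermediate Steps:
$\left(-5\right)^{3} + 51 = -125 + 51 = -74$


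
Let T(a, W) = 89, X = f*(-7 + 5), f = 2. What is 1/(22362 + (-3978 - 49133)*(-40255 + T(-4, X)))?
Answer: 1/2133278788 ≈ 4.6876e-10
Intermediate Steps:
X = -4 (X = 2*(-7 + 5) = 2*(-2) = -4)
1/(22362 + (-3978 - 49133)*(-40255 + T(-4, X))) = 1/(22362 + (-3978 - 49133)*(-40255 + 89)) = 1/(22362 - 53111*(-40166)) = 1/(22362 + 2133256426) = 1/2133278788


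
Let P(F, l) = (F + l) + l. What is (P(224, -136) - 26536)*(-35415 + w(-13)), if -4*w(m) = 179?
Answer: 942661994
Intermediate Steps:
P(F, l) = F + 2*l
w(m) = -179/4 (w(m) = -¼*179 = -179/4)
(P(224, -136) - 26536)*(-35415 + w(-13)) = ((224 + 2*(-136)) - 26536)*(-35415 - 179/4) = ((224 - 272) - 26536)*(-141839/4) = (-48 - 26536)*(-141839/4) = -26584*(-141839/4) = 942661994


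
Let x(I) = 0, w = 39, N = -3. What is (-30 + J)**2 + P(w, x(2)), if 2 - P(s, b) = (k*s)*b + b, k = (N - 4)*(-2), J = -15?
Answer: 2027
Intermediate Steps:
k = 14 (k = (-3 - 4)*(-2) = -7*(-2) = 14)
P(s, b) = 2 - b - 14*b*s (P(s, b) = 2 - ((14*s)*b + b) = 2 - (14*b*s + b) = 2 - (b + 14*b*s) = 2 + (-b - 14*b*s) = 2 - b - 14*b*s)
(-30 + J)**2 + P(w, x(2)) = (-30 - 15)**2 + (2 - 1*0 - 14*0*39) = (-45)**2 + (2 + 0 + 0) = 2025 + 2 = 2027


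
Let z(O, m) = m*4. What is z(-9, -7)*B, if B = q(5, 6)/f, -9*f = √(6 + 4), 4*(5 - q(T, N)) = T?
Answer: 189*√10/2 ≈ 298.84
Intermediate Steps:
q(T, N) = 5 - T/4
f = -√10/9 (f = -√(6 + 4)/9 = -√10/9 ≈ -0.35136)
z(O, m) = 4*m
B = -27*√10/8 (B = (5 - ¼*5)/((-√10/9)) = (5 - 5/4)*(-9*√10/10) = 15*(-9*√10/10)/4 = -27*√10/8 ≈ -10.673)
z(-9, -7)*B = (4*(-7))*(-27*√10/8) = -(-189)*√10/2 = 189*√10/2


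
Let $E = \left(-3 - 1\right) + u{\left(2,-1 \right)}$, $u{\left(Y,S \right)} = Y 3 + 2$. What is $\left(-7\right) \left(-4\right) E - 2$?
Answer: $110$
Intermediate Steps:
$u{\left(Y,S \right)} = 2 + 3 Y$ ($u{\left(Y,S \right)} = 3 Y + 2 = 2 + 3 Y$)
$E = 4$ ($E = \left(-3 - 1\right) + \left(2 + 3 \cdot 2\right) = -4 + \left(2 + 6\right) = -4 + 8 = 4$)
$\left(-7\right) \left(-4\right) E - 2 = \left(-7\right) \left(-4\right) 4 - 2 = 28 \cdot 4 - 2 = 112 - 2 = 110$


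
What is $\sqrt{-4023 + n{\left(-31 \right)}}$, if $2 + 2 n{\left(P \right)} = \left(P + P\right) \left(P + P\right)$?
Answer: $i \sqrt{2102} \approx 45.848 i$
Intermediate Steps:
$n{\left(P \right)} = -1 + 2 P^{2}$ ($n{\left(P \right)} = -1 + \frac{\left(P + P\right) \left(P + P\right)}{2} = -1 + \frac{2 P 2 P}{2} = -1 + \frac{4 P^{2}}{2} = -1 + 2 P^{2}$)
$\sqrt{-4023 + n{\left(-31 \right)}} = \sqrt{-4023 - \left(1 - 2 \left(-31\right)^{2}\right)} = \sqrt{-4023 + \left(-1 + 2 \cdot 961\right)} = \sqrt{-4023 + \left(-1 + 1922\right)} = \sqrt{-4023 + 1921} = \sqrt{-2102} = i \sqrt{2102}$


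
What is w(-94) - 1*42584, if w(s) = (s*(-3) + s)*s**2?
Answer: 1618584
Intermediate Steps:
w(s) = -2*s**3 (w(s) = (-3*s + s)*s**2 = (-2*s)*s**2 = -2*s**3)
w(-94) - 1*42584 = -2*(-94)**3 - 1*42584 = -2*(-830584) - 42584 = 1661168 - 42584 = 1618584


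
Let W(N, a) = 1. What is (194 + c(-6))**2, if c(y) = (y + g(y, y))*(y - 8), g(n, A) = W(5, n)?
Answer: 69696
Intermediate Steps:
g(n, A) = 1
c(y) = (1 + y)*(-8 + y) (c(y) = (y + 1)*(y - 8) = (1 + y)*(-8 + y))
(194 + c(-6))**2 = (194 + (-8 + (-6)**2 - 7*(-6)))**2 = (194 + (-8 + 36 + 42))**2 = (194 + 70)**2 = 264**2 = 69696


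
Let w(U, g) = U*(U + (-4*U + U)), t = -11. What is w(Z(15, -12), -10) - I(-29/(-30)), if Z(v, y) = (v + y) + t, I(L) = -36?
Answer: -92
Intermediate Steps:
Z(v, y) = -11 + v + y (Z(v, y) = (v + y) - 11 = -11 + v + y)
w(U, g) = -2*U**2 (w(U, g) = U*(U - 3*U) = U*(-2*U) = -2*U**2)
w(Z(15, -12), -10) - I(-29/(-30)) = -2*(-11 + 15 - 12)**2 - 1*(-36) = -2*(-8)**2 + 36 = -2*64 + 36 = -128 + 36 = -92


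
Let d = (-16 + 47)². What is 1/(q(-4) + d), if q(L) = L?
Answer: 1/957 ≈ 0.0010449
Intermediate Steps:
d = 961 (d = 31² = 961)
1/(q(-4) + d) = 1/(-4 + 961) = 1/957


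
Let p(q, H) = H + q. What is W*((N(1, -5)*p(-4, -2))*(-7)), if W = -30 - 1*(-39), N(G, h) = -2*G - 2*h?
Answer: 3024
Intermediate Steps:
W = 9 (W = -30 + 39 = 9)
W*((N(1, -5)*p(-4, -2))*(-7)) = 9*(((-2*1 - 2*(-5))*(-2 - 4))*(-7)) = 9*(((-2 + 10)*(-6))*(-7)) = 9*((8*(-6))*(-7)) = 9*(-48*(-7)) = 9*336 = 3024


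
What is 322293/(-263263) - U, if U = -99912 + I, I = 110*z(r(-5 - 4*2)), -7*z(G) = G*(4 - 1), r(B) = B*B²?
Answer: -964090527/263263 ≈ -3662.1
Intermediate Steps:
r(B) = B³
z(G) = -3*G/7 (z(G) = -G*(4 - 1)/7 = -G*3/7 = -3*G/7)
I = 725010/7 (I = 110*(-3*(-5 - 4*2)³/7) = 110*(-3*(-5 - 8)³/7) = 110*(-3/7*(-13)³) = 110*(-3/7*(-2197)) = 110*(6591/7) = 725010/7 ≈ 1.0357e+5)
U = 25626/7 (U = -99912 + 725010/7 = 25626/7 ≈ 3660.9)
322293/(-263263) - U = 322293/(-263263) - 1*25626/7 = 322293*(-1/263263) - 25626/7 = -322293/263263 - 25626/7 = -964090527/263263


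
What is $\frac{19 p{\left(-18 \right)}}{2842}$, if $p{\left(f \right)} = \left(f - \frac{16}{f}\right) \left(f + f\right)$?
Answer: $\frac{836}{203} \approx 4.1182$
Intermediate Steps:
$p{\left(f \right)} = 2 f \left(f - \frac{16}{f}\right)$ ($p{\left(f \right)} = \left(f - \frac{16}{f}\right) 2 f = 2 f \left(f - \frac{16}{f}\right)$)
$\frac{19 p{\left(-18 \right)}}{2842} = \frac{19 \left(-32 + 2 \left(-18\right)^{2}\right)}{2842} = 19 \left(-32 + 2 \cdot 324\right) \frac{1}{2842} = 19 \left(-32 + 648\right) \frac{1}{2842} = 19 \cdot 616 \cdot \frac{1}{2842} = 11704 \cdot \frac{1}{2842} = \frac{836}{203}$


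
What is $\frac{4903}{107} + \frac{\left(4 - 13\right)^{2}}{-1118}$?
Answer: $\frac{5472887}{119626} \approx 45.75$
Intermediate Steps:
$\frac{4903}{107} + \frac{\left(4 - 13\right)^{2}}{-1118} = 4903 \cdot \frac{1}{107} + \left(-9\right)^{2} \left(- \frac{1}{1118}\right) = \frac{4903}{107} + 81 \left(- \frac{1}{1118}\right) = \frac{4903}{107} - \frac{81}{1118} = \frac{5472887}{119626}$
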